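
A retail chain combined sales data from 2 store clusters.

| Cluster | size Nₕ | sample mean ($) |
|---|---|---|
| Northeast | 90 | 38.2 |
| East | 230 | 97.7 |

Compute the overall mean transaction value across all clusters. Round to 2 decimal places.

80.97

N = 320; weights Wₕ = Nₕ/N = (0.2813, 0.7188).
x̄_st = Σ Wₕ·x̄ₕ = 0.2813·38.2 + 0.7188·97.7 ≈ 80.9656...
→ 80.97.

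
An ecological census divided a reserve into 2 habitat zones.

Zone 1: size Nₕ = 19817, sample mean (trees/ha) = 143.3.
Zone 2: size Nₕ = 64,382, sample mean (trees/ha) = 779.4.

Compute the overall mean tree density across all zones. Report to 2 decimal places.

N = 19817 + 64382 = 84199.
Overall mean = Σ (Nₕ/N)·x̄ₕ — weight by population share, not a simple average.
Σ Nₕx̄ₕ = 19817·143.3 + 64382·779.4 = 2839776.1 + 50179330.8 = 53019106.9.
Divide by N: 53019106.9 / 84199 = 629.6881... → 629.69.

629.69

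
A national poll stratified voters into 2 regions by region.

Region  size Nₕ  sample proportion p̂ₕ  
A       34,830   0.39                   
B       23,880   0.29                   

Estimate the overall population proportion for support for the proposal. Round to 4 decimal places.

N = 34830 + 23880 = 58710.
Overall proportion = Σ (Nₕ/N)·p̂ₕ.
Σ Nₕp̂ₕ = 13583.7 + 6925.2 = 20508.9.
20508.9 / 58710 = 0.349325... → 0.3493.

0.3493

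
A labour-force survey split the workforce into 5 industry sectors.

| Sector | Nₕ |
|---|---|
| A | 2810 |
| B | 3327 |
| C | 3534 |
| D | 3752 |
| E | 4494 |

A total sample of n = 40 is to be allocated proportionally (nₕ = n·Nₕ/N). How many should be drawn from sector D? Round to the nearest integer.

Share of sector D = 3752/17917 = 0.20941.
Allocate 40 × 0.20941 = 8.376... → 8.

8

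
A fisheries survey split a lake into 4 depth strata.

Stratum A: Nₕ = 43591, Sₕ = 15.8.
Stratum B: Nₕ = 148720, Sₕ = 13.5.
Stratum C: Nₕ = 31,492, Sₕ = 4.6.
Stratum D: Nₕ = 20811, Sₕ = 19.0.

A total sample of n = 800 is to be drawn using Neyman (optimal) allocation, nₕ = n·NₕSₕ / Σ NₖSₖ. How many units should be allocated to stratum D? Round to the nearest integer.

Σ NₕSₕ = 43591·15.8 + 148720·13.5 + 31492·4.6 + 20811·19.0 = 3236730.
Share for D: 395409/3236730 = 0.12216.
n_D = 800 × 0.12216 = 97.730... → 98.

98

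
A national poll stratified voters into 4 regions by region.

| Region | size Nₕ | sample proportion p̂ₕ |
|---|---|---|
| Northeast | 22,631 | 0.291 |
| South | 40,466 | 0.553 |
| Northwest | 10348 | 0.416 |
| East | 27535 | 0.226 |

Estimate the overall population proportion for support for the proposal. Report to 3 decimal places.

N = 22631 + 40466 + 10348 + 27535 = 100980.
Overall proportion = Σ (Nₕ/N)·p̂ₕ.
Σ Nₕp̂ₕ = 6585.621 + 22377.698 + 4304.768 + 6222.91 = 39490.997.
39490.997 / 100980 = 0.39108... → 0.391.

0.391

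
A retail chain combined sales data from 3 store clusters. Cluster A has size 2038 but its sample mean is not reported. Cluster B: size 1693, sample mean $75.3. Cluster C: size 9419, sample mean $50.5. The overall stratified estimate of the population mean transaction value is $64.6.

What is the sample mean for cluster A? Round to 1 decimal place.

N = 2038 + 1693 + 9419 = 13150.
Overall total = μ·N = 64.6·13150 = 849490.
Subtract the known strata: 1693·75.3 + 9419·50.5 = 603142.4.
Remaining total for cluster A: 849490 − 603142.4 = 246347.6.
Divide by its size: 246347.6 / 2038 = 120.877... → 120.9.

120.9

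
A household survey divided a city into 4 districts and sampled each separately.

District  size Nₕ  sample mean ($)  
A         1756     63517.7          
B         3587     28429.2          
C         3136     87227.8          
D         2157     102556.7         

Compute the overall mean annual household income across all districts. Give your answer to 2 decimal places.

N = 1756 + 3587 + 3136 + 2157 = 10636.
Weight each subgroup mean by Nₕ/N and sum.
Σ Nₕx̄ₕ = 1756·63517.7 + 3587·28429.2 + 3136·87227.8 + 2157·102556.7 = 111537081.2 + 101975540.4 + 273546380.8 + 221214801.9 = 708273804.3.
Divide by N: 708273804.3 / 10636 = 66592.1215... → 66592.12.

66592.12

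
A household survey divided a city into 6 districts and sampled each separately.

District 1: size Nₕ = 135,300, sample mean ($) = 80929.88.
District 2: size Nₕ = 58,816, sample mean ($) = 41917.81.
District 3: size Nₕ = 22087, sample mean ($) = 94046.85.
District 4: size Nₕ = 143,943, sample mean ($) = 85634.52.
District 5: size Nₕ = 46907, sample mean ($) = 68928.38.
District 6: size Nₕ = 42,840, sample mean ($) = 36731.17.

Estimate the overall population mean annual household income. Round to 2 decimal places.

N = 449893; weights Wₕ = Nₕ/N = (0.3007, 0.1307, 0.0491, 0.3199, 0.1043, 0.0952).
x̄_st = Σ Wₕ·x̄ₕ = 0.3007·80929.88 + 0.1307·41917.81 + 0.0491·94046.85 + 0.3199·85634.52 + 0.1043·68928.38 + 0.0952·36731.17 ≈ 72518.8878...
→ 72518.89.

72518.89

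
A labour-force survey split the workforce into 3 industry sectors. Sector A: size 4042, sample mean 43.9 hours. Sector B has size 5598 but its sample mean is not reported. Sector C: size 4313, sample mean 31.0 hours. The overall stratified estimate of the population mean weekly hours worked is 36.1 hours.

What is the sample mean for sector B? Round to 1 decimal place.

34.4

N = 4042 + 5598 + 4313 = 13953.
Overall total = μ·N = 36.1·13953 = 503703.3.
Subtract the known strata: 4042·43.9 + 4313·31.0 = 311146.8.
Remaining total for sector B: 503703.3 − 311146.8 = 192556.5.
Divide by its size: 192556.5 / 5598 = 34.397... → 34.4.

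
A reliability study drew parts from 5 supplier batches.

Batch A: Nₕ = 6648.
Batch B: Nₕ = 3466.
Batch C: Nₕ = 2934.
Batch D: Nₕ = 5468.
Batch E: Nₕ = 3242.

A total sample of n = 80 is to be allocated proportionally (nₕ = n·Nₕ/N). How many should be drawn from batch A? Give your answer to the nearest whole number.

Share of batch A = 6648/21758 = 0.30554.
Allocate 80 × 0.30554 = 24.443... → 24.

24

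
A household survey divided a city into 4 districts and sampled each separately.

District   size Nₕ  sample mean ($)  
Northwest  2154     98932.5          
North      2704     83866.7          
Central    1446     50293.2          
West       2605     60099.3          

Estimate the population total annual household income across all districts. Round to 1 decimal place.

669158805.5

Northwest: 2154·98932.5 = 213100605
North: 2704·83866.7 = 226775556.8
Central: 1446·50293.2 = 72723967.2
West: 2605·60099.3 = 156558676.5
τ̂ = Σ Nₕx̄ₕ = 669158805.5.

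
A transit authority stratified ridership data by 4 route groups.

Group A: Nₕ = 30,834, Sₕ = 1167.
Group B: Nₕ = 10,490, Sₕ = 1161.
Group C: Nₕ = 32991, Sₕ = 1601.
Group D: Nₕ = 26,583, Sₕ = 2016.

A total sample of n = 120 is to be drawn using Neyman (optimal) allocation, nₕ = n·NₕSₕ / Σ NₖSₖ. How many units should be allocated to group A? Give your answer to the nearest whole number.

Σ NₕSₕ = 30834·1167 + 10490·1161 + 32991·1601 + 26583·2016 = 154572087.
Share for A: 35983278/154572087 = 0.23279.
n_A = 120 × 0.23279 = 27.935... → 28.

28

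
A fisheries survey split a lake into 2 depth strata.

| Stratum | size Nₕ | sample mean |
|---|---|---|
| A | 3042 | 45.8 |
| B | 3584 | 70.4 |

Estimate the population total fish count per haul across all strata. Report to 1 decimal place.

391637.2

A: 3042·45.8 = 139323.6
B: 3584·70.4 = 252313.6
τ̂ = Σ Nₕx̄ₕ = 391637.2.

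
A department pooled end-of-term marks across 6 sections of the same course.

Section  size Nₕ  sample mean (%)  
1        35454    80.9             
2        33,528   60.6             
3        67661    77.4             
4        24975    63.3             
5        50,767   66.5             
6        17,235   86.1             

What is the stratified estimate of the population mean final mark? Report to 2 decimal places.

N = 35454 + 33528 + 67661 + 24975 + 50767 + 17235 = 229620.
Overall mean = Σ (Nₕ/N)·x̄ₕ — weight by population share, not a simple average.
Σ Nₕx̄ₕ = 35454·80.9 + 33528·60.6 + 67661·77.4 + 24975·63.3 + 50767·66.5 + 17235·86.1 = 2868228.6 + 2031796.8 + 5236961.4 + 1580917.5 + 3376005.5 + 1483933.5 = 16577843.3.
Divide by N: 16577843.3 / 229620 = 72.1969... → 72.20.

72.20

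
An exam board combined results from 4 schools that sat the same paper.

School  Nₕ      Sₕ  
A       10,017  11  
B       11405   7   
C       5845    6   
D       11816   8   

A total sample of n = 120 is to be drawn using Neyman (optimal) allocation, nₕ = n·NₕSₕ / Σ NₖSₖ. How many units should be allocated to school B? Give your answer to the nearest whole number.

30

A: NₕSₕ = 10017·11 = 110187
B: NₕSₕ = 11405·7 = 79835
C: NₕSₕ = 5845·6 = 35070
D: NₕSₕ = 11816·8 = 94528
Σ NₕSₕ = 319620.
n_B = 120·79835/319620 = 29.974... → 30.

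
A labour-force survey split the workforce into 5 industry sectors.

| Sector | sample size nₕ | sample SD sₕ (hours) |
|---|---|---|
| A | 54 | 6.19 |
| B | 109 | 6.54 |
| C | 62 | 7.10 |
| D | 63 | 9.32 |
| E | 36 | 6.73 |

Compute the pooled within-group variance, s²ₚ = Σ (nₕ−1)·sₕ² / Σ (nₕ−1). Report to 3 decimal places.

A: (54−1)·6.19² = 53·38.3161 = 2030.7533
B: (109−1)·6.54² = 108·42.7716 = 4619.3328
C: (62−1)·7.10² = 61·50.41 = 3075.01
D: (63−1)·9.32² = 62·86.8624 = 5385.4688
E: (36−1)·6.73² = 35·45.2929 = 1585.2515
Numerator = 16695.8164; denominator = Σ(nₕ−1) = 319.
s²ₚ = 16695.8164/319 = 52.33798... → 52.338.

52.338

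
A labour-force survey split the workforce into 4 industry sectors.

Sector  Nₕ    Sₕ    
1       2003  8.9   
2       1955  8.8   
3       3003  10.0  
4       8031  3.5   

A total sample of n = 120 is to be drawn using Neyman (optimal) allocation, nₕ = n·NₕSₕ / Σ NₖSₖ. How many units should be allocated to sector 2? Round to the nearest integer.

1: NₕSₕ = 2003·8.9 = 17826.7
2: NₕSₕ = 1955·8.8 = 17204
3: NₕSₕ = 3003·10.0 = 30030
4: NₕSₕ = 8031·3.5 = 28108.5
Σ NₕSₕ = 93169.2.
n_2 = 120·17204/93169.2 = 22.158... → 22.

22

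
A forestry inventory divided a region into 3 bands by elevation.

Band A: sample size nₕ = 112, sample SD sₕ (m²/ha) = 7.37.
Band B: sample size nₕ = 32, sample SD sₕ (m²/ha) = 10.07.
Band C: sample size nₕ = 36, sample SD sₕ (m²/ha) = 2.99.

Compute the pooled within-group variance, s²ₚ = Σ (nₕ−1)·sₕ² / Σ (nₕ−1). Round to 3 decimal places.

53.591

A: (112−1)·7.37² = 111·54.3169 = 6029.1759
B: (32−1)·10.07² = 31·101.4049 = 3143.5519
C: (36−1)·2.99² = 35·8.9401 = 312.9035
Numerator = 9485.6313; denominator = Σ(nₕ−1) = 177.
s²ₚ = 9485.6313/177 = 53.59114... → 53.591.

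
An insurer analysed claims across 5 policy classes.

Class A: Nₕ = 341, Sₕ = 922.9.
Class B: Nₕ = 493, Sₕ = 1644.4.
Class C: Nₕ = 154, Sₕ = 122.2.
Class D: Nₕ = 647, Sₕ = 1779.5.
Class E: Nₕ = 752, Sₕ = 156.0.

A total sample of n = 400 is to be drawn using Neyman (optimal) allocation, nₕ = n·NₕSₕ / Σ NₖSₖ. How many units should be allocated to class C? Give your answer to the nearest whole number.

Σ NₕSₕ = 341·922.9 + 493·1644.4 + 154·122.2 + 647·1779.5 + 752·156.0 = 2412865.4.
Share for C: 18818.8/2412865.4 = 0.00780.
n_C = 400 × 0.00780 = 3.120... → 3.

3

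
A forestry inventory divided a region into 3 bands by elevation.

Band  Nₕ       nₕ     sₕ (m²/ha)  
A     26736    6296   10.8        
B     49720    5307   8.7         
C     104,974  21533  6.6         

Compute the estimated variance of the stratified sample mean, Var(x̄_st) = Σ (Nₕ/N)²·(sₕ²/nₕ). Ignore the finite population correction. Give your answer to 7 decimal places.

N = 181430; Wₕ = Nₕ/N.
band A: (26736/181430)²·10.8²/6296 = 0.0004023069
band B: (49720/181430)²·8.7²/5307 = 0.0010711085
band C: (104974/181430)²·6.6²/21533 = 0.0006772182
Sum = 0.0021506336 → 0.0021506.

0.0021506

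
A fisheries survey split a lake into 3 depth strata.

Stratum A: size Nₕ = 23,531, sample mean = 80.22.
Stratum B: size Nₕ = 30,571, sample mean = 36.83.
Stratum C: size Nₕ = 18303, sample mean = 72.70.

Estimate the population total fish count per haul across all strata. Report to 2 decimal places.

A: 23531·80.22 = 1887656.82
B: 30571·36.83 = 1125929.93
C: 18303·72.70 = 1330628.1
τ̂ = Σ Nₕx̄ₕ = 4344214.85.

4344214.85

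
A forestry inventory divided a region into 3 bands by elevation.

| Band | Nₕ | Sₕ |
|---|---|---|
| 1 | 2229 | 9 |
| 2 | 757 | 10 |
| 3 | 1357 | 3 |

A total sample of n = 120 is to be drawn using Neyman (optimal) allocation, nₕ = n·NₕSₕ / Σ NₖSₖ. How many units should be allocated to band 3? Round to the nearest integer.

15

1: NₕSₕ = 2229·9 = 20061
2: NₕSₕ = 757·10 = 7570
3: NₕSₕ = 1357·3 = 4071
Σ NₕSₕ = 31702.
n_3 = 120·4071/31702 = 15.410... → 15.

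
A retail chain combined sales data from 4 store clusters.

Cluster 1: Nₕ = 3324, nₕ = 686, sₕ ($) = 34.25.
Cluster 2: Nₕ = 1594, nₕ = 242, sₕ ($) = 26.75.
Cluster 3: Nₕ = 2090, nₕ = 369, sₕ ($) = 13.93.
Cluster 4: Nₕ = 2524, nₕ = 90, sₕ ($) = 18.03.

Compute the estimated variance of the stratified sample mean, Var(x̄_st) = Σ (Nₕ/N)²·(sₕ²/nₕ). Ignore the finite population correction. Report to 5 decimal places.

N = 9532; Wₕ = Nₕ/N.
cluster 1: (3324/9532)²·34.25²/686 = 0.20794620
cluster 2: (1594/9532)²·26.75²/242 = 0.08268767
cluster 3: (2090/9532)²·13.93²/369 = 0.02528136
cluster 4: (2524/9532)²·18.03²/90 = 0.25325590
Sum = 0.56917114 → 0.56917.

0.56917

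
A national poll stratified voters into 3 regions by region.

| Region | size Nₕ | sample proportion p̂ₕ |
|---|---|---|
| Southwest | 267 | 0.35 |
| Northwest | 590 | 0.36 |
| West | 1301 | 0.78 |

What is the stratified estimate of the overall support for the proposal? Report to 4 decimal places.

0.6120

Wₕ = Nₕ/N with N = 2158: 0.1237, 0.2734, 0.6029.
p̂_st = 0.1237·0.35 + 0.2734·0.36 + 0.6029·0.78 ≈ 0.611969... → 0.6120.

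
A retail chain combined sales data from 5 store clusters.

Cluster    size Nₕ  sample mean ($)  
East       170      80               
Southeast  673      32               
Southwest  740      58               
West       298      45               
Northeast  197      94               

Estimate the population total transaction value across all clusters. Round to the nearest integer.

East: 170·80 = 13600
Southeast: 673·32 = 21536
Southwest: 740·58 = 42920
West: 298·45 = 13410
Northeast: 197·94 = 18518
τ̂ = Σ Nₕx̄ₕ = 109984.

109984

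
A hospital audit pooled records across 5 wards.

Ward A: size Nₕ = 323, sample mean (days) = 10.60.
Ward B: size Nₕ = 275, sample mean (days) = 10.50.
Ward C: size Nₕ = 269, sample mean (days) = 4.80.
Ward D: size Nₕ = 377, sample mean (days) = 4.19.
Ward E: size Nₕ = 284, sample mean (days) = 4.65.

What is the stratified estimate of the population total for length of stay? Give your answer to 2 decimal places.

10502.73

Population total = Σ Nₕ·x̄ₕ (each stratum's size times its mean).
323·10.60 + 275·10.50 + 269·4.80 + 377·4.19 + 284·4.65 = 3423.8 + 2887.5 + 1291.2 + 1579.63 + 1320.6 = 10502.73.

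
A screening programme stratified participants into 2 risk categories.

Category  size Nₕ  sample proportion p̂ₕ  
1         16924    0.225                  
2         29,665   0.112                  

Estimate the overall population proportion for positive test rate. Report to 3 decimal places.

Wₕ = Nₕ/N with N = 46589: 0.3633, 0.6367.
p̂_st = 0.3633·0.225 + 0.6367·0.112 ≈ 0.15305... → 0.153.

0.153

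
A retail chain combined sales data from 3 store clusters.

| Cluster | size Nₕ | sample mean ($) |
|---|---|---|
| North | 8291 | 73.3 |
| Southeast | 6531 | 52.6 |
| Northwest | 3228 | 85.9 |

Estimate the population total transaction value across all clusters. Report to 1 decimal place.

Estimate total by summing Nₕ·x̄ₕ over strata.
8291·73.3 + 6531·52.6 + 3228·85.9 = 607730.3 + 343530.6 + 277285.2 = 1228546.1.

1228546.1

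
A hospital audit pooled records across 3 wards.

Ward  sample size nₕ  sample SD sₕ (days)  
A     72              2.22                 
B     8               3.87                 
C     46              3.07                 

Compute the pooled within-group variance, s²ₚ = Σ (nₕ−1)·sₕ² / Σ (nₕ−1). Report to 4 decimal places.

Degrees of freedom: 71 + 7 + 45 = 123.
Σ(nₕ−1)sₕ² = 71·4.9284 + 7·14.9769 + 45·9.4249 = 878.8752.
s²ₚ = 878.8752 / 123 = 7.145327... → 7.1453.

7.1453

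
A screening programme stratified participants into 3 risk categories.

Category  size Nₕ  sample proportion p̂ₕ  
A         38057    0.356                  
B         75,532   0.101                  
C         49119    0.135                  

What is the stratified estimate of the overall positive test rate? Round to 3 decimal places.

Wₕ = Nₕ/N with N = 162708: 0.2339, 0.4642, 0.3019.
p̂_st = 0.2339·0.356 + 0.4642·0.101 + 0.3019·0.135 ≈ 0.17091... → 0.171.

0.171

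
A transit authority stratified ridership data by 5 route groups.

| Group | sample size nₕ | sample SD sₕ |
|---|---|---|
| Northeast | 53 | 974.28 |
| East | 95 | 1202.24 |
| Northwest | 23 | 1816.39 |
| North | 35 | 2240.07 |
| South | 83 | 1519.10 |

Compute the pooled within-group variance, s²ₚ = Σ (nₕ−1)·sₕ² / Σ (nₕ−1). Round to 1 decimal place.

2174813.1

Northeast: (53−1)·974.28² = 52·949221.5184 = 49359518.9568
East: (95−1)·1202.24² = 94·1445381.0176 = 135865815.6544
Northwest: (23−1)·1816.39² = 22·3299272.6321 = 72583997.9062
North: (35−1)·2240.07² = 34·5017913.6049 = 170609062.5666
South: (83−1)·1519.10² = 82·2307664.81 = 189228514.42
Numerator = 617646909.504; denominator = Σ(nₕ−1) = 284.
s²ₚ = 617646909.504/284 = 2174813.062... → 2174813.1.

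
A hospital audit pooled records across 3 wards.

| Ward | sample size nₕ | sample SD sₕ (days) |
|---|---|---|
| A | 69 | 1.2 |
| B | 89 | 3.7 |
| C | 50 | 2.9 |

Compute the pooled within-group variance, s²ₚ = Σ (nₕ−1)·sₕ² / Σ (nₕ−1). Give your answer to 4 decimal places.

8.3645

A: (69−1)·1.2² = 68·1.44 = 97.92
B: (89−1)·3.7² = 88·13.69 = 1204.72
C: (50−1)·2.9² = 49·8.41 = 412.09
Numerator = 1714.73; denominator = Σ(nₕ−1) = 205.
s²ₚ = 1714.73/205 = 8.364537... → 8.3645.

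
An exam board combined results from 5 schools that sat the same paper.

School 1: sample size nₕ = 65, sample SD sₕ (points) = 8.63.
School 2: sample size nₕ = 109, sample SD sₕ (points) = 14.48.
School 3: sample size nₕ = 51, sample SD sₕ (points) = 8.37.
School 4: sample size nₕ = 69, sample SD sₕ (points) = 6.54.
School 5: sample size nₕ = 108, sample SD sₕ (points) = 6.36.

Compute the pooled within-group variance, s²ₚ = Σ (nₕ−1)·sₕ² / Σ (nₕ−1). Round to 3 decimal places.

96.097

Degrees of freedom: 64 + 108 + 50 + 68 + 107 = 397.
Σ(nₕ−1)sₕ² = 64·74.4769 + 108·209.6704 + 50·70.0569 + 68·42.7716 + 107·40.4496 = 38150.3458.
s²ₚ = 38150.3458 / 397 = 96.09659... → 96.097.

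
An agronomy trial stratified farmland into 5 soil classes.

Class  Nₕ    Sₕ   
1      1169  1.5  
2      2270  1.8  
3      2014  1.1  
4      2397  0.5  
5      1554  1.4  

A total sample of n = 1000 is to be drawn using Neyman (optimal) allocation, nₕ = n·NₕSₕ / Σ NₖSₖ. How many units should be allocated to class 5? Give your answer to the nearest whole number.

190

Σ NₕSₕ = 1169·1.5 + 2270·1.8 + 2014·1.1 + 2397·0.5 + 1554·1.4 = 11429.
Share for 5: 2175.6/11429 = 0.19036.
n_5 = 1000 × 0.19036 = 190.358... → 190.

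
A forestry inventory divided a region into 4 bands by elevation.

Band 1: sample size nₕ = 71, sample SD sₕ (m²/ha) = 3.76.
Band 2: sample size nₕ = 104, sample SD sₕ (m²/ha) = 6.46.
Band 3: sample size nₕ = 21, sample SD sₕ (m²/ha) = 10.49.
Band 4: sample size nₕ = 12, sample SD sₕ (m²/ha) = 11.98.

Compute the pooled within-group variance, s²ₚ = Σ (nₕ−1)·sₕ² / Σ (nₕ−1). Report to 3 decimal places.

44.449

1: (71−1)·3.76² = 70·14.1376 = 989.632
2: (104−1)·6.46² = 103·41.7316 = 4298.3548
3: (21−1)·10.49² = 20·110.0401 = 2200.802
4: (12−1)·11.98² = 11·143.5204 = 1578.7244
Numerator = 9067.5132; denominator = Σ(nₕ−1) = 204.
s²ₚ = 9067.5132/204 = 44.44859... → 44.449.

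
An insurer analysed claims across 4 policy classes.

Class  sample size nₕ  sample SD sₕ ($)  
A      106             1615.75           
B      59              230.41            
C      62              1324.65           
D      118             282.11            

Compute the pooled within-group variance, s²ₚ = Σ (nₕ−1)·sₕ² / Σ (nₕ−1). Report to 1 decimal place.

A: (106−1)·1615.75² = 105·2610648.0625 = 274118046.5625
B: (59−1)·230.41² = 58·53088.7681 = 3079148.5498
C: (62−1)·1324.65² = 61·1754697.6225 = 107036554.9725
D: (118−1)·282.11² = 117·79586.0521 = 9311568.0957
Numerator = 393545318.1805; denominator = Σ(nₕ−1) = 341.
s²ₚ = 393545318.1805/341 = 1154091.842... → 1154091.8.

1154091.8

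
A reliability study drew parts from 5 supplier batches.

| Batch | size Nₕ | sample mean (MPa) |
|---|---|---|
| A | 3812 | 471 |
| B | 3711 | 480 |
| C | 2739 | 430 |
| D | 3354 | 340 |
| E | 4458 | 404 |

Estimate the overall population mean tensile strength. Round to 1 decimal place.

425.8

x̄_st = (Σ Nₕx̄ₕ) / (Σ Nₕ) = (3812·471 + 3711·480 + 2739·430 + 3354·340 + 4458·404) / 18074
= 7695894 / 18074 = 425.799... → 425.8.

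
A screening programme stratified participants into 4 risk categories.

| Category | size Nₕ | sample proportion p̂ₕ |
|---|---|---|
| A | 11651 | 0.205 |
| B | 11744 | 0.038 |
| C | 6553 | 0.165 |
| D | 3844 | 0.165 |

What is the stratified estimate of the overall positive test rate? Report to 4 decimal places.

Wₕ = Nₕ/N with N = 33792: 0.3448, 0.3475, 0.1939, 0.1138.
p̂_st = 0.3448·0.205 + 0.3475·0.038 + 0.1939·0.165 + 0.1138·0.165 ≈ 0.134654... → 0.1347.

0.1347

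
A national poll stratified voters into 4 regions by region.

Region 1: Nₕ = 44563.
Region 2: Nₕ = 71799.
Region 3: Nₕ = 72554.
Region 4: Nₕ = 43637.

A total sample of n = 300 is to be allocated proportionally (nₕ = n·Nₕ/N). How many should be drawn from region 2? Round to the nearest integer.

93

N = 44563 + 71799 + 72554 + 43637 = 232553.
n_2 = 300·71799/232553 = 92.623... → 93.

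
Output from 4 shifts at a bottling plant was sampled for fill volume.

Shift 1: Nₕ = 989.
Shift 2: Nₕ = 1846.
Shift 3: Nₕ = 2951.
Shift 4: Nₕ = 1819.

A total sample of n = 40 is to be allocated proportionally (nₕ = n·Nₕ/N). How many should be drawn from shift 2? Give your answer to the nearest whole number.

Share of shift 2 = 1846/7605 = 0.24274.
Allocate 40 × 0.24274 = 9.709... → 10.

10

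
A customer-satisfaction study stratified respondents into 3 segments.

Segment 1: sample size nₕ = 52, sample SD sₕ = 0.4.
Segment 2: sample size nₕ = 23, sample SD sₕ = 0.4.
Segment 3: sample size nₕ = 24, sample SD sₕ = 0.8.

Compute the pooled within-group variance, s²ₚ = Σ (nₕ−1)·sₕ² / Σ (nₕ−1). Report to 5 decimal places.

Degrees of freedom: 51 + 22 + 23 = 96.
Σ(nₕ−1)sₕ² = 51·0.16 + 22·0.16 + 23·0.64 = 26.4.
s²ₚ = 26.4 / 96 = 0.275 → 0.27500.

0.27500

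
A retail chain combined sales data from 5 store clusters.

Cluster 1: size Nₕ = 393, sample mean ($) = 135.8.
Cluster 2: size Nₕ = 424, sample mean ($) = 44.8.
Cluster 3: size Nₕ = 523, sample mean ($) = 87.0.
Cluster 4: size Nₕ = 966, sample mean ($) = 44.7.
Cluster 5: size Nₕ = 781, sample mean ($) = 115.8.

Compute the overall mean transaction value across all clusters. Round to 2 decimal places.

81.47

N = 3087; weights Wₕ = Nₕ/N = (0.1273, 0.1374, 0.1694, 0.3129, 0.2530).
x̄_st = Σ Wₕ·x̄ₕ = 0.1273·135.8 + 0.1374·44.8 + 0.1694·87.0 + 0.3129·44.7 + 0.2530·115.8 ≈ 81.4660...
→ 81.47.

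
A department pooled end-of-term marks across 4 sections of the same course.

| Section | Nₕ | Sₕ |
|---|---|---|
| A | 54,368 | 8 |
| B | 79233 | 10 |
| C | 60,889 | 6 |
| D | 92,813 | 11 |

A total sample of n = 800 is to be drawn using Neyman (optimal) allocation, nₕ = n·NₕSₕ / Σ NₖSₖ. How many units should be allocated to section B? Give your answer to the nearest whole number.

243

Σ NₕSₕ = 54368·8 + 79233·10 + 60889·6 + 92813·11 = 2613551.
Share for B: 792330/2613551 = 0.30316.
n_B = 800 × 0.30316 = 242.530... → 243.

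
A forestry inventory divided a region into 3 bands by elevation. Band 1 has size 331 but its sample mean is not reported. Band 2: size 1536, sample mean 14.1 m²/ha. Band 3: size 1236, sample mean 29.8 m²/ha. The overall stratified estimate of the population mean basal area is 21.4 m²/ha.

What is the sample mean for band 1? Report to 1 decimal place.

N = 331 + 1536 + 1236 = 3103.
Overall total = μ·N = 21.4·3103 = 66404.2.
Subtract the known strata: 1536·14.1 + 1236·29.8 = 58490.4.
Remaining total for band 1: 66404.2 − 58490.4 = 7913.8.
Divide by its size: 7913.8 / 331 = 23.909... → 23.9.

23.9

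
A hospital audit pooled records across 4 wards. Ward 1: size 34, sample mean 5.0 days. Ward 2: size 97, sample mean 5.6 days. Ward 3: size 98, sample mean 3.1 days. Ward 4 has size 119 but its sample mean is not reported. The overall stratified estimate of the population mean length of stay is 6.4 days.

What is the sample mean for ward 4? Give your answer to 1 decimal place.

N = 34 + 97 + 98 + 119 = 348.
Overall total = μ·N = 6.4·348 = 2227.2.
Subtract the known strata: 34·5.0 + 97·5.6 + 98·3.1 = 1017.
Remaining total for ward 4: 2227.2 − 1017 = 1210.2.
Divide by its size: 1210.2 / 119 = 10.170... → 10.2.

10.2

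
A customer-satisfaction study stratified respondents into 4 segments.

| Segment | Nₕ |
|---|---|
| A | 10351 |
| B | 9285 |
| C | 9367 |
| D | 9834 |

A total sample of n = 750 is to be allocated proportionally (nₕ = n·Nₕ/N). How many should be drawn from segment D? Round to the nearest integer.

N = 10351 + 9285 + 9367 + 9834 = 38837.
n_D = 750·9834/38837 = 189.909... → 190.

190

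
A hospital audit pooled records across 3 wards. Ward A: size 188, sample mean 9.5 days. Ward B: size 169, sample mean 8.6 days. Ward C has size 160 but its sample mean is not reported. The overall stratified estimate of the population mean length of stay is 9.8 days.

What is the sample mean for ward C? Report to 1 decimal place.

N = 188 + 169 + 160 = 517.
Overall total = μ·N = 9.8·517 = 5066.6.
Subtract the known strata: 188·9.5 + 169·8.6 = 3239.4.
Remaining total for ward C: 5066.6 − 3239.4 = 1827.2.
Divide by its size: 1827.2 / 160 = 11.42 → 11.4.

11.4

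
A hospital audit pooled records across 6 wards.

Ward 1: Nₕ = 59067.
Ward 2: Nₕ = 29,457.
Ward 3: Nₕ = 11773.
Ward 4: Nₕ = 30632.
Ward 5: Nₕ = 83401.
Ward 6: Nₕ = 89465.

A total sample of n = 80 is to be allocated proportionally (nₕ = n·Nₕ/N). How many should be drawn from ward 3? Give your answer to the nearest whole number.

N = 59067 + 29457 + 11773 + 30632 + 83401 + 89465 = 303795.
n_3 = 80·11773/303795 = 3.100... → 3.

3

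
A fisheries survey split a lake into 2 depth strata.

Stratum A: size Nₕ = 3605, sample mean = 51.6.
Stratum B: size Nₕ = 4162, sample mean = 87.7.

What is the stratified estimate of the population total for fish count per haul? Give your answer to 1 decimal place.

A: 3605·51.6 = 186018
B: 4162·87.7 = 365007.4
τ̂ = Σ Nₕx̄ₕ = 551025.4.

551025.4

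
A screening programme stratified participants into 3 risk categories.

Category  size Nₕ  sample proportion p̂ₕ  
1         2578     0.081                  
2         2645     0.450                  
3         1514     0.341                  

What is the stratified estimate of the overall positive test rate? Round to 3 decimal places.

Wₕ = Nₕ/N with N = 6737: 0.3827, 0.3926, 0.2247.
p̂_st = 0.3827·0.081 + 0.3926·0.450 + 0.2247·0.341 ≈ 0.28430... → 0.284.

0.284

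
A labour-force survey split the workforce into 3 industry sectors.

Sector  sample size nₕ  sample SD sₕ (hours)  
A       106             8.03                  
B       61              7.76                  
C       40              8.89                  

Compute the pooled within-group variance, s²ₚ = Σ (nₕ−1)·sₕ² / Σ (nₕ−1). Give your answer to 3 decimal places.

66.009

A: (106−1)·8.03² = 105·64.4809 = 6770.4945
B: (61−1)·7.76² = 60·60.2176 = 3613.056
C: (40−1)·8.89² = 39·79.0321 = 3082.2519
Numerator = 13465.8024; denominator = Σ(nₕ−1) = 204.
s²ₚ = 13465.8024/204 = 66.00884... → 66.009.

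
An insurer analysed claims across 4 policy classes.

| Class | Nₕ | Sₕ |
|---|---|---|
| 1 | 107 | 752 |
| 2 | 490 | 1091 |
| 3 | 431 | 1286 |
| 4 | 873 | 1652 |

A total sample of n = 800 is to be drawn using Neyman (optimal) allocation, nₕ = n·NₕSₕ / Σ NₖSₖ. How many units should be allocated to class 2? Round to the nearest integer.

Σ NₕSₕ = 107·752 + 490·1091 + 431·1286 + 873·1652 = 2611516.
Share for 2: 534590/2611516 = 0.20470.
n_2 = 800 × 0.20470 = 163.764... → 164.

164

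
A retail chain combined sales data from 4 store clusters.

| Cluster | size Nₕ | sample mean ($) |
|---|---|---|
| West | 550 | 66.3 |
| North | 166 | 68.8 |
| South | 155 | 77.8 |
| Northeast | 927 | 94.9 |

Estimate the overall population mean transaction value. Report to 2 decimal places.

x̄_st = (Σ Nₕx̄ₕ) / (Σ Nₕ) = (550·66.3 + 166·68.8 + 155·77.8 + 927·94.9) / 1798
= 147917.1 / 1798 = 82.2676... → 82.27.

82.27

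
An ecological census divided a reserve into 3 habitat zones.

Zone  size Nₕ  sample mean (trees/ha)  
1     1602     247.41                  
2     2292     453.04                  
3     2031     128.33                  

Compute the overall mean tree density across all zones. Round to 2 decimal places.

x̄_st = (Σ Nₕx̄ₕ) / (Σ Nₕ) = (1602·247.41 + 2292·453.04 + 2031·128.33) / 5925
= 1695356.73 / 5925 = 286.1362... → 286.14.

286.14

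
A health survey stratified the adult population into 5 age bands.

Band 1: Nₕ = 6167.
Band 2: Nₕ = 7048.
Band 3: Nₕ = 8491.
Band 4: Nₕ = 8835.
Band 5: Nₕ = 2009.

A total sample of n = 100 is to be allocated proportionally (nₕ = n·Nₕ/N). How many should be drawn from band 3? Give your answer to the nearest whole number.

Share of band 3 = 8491/32550 = 0.26086.
Allocate 100 × 0.26086 = 26.086... → 26.

26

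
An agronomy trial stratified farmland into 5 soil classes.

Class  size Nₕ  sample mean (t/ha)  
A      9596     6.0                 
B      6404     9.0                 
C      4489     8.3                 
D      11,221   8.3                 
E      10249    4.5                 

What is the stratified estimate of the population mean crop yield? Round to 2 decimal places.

6.95

N = 41959; weights Wₕ = Nₕ/N = (0.2287, 0.1526, 0.1070, 0.2674, 0.2443).
x̄_st = Σ Wₕ·x̄ₕ = 0.2287·6.0 + 0.1526·9.0 + 0.1070·8.3 + 0.2674·8.3 + 0.2443·4.5 ≈ 6.9526...
→ 6.95.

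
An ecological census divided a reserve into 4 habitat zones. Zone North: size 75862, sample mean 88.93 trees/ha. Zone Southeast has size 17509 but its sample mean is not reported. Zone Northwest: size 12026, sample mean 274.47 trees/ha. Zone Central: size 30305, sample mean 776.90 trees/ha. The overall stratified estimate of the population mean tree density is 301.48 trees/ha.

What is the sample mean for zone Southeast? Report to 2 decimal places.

N = 75862 + 17509 + 12026 + 30305 = 135702.
Overall total = μ·N = 301.48·135702 = 40911438.96.
Subtract the known strata: 75862·88.93 + 12026·274.47 + 30305·776.90 = 33591138.38.
Remaining total for zone Southeast: 40911438.96 − 33591138.38 = 7320300.58.
Divide by its size: 7320300.58 / 17509 = 418.0879... → 418.09.

418.09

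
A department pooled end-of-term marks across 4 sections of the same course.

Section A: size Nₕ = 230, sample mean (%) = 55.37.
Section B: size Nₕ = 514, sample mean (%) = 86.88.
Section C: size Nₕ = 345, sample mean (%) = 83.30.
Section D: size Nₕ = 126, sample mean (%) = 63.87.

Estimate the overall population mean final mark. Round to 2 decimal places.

77.51

N = 230 + 514 + 345 + 126 = 1215.
Overall mean = Σ (Nₕ/N)·x̄ₕ — weight by population share, not a simple average.
Σ Nₕx̄ₕ = 230·55.37 + 514·86.88 + 345·83.30 + 126·63.87 = 12735.1 + 44656.32 + 28738.5 + 8047.62 = 94177.54.
Divide by N: 94177.54 / 1215 = 77.5124... → 77.51.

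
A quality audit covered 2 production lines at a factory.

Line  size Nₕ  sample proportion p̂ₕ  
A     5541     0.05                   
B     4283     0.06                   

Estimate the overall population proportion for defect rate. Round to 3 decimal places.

Wₕ = Nₕ/N with N = 9824: 0.5640, 0.4360.
p̂_st = 0.5640·0.05 + 0.4360·0.06 ≈ 0.05436... → 0.054.

0.054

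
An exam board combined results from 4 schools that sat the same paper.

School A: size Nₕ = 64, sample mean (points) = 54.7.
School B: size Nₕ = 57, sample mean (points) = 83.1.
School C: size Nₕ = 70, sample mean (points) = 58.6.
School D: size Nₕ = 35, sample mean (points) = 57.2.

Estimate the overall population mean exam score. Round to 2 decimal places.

63.46

N = 226; weights Wₕ = Nₕ/N = (0.2832, 0.2522, 0.3097, 0.1549).
x̄_st = Σ Wₕ·x̄ₕ = 0.2832·54.7 + 0.2522·83.1 + 0.3097·58.6 + 0.1549·57.2 ≈ 63.4580...
→ 63.46.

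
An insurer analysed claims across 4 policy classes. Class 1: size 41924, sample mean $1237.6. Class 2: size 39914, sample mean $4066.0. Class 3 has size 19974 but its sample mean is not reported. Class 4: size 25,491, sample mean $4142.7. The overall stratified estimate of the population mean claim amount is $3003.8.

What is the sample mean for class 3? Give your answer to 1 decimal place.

3134.9

Σ Nₕx̄ₕ = N·μ, so 19974·x̄_3 = 127303·3003.8 − (41924·1237.6 + 39914·4066.0 + 25491·4142.7).
= 382392751.4 − 319777032.1 = 62615719.3.
x̄_3 = 62615719.3 / 19974 = 3134.861... → 3134.9.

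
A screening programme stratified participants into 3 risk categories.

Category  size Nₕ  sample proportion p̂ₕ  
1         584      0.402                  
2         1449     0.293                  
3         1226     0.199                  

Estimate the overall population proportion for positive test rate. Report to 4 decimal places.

0.2772

Wₕ = Nₕ/N with N = 3259: 0.1792, 0.4446, 0.3762.
p̂_st = 0.1792·0.402 + 0.4446·0.293 + 0.3762·0.199 ≈ 0.277171... → 0.2772.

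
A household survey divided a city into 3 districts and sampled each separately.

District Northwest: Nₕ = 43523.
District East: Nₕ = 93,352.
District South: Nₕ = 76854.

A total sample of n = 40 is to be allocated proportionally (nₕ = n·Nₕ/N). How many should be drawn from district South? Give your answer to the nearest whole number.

N = 43523 + 93352 + 76854 = 213729.
n_South = 40·76854/213729 = 14.383... → 14.

14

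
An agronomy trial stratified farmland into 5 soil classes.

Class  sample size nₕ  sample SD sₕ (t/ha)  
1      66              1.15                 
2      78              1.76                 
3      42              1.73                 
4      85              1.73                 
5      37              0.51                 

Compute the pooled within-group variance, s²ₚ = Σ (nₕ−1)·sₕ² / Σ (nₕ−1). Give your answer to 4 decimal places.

1: (66−1)·1.15² = 65·1.3225 = 85.9625
2: (78−1)·1.76² = 77·3.0976 = 238.5152
3: (42−1)·1.73² = 41·2.9929 = 122.7089
4: (85−1)·1.73² = 84·2.9929 = 251.4036
5: (37−1)·0.51² = 36·0.2601 = 9.3636
Numerator = 707.9538; denominator = Σ(nₕ−1) = 303.
s²ₚ = 707.9538/303 = 2.336481... → 2.3365.

2.3365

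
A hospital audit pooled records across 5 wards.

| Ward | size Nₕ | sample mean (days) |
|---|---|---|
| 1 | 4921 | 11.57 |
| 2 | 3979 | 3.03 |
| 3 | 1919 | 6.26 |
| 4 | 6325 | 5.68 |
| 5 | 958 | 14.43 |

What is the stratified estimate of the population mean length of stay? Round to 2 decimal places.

x̄_st = (Σ Nₕx̄ₕ) / (Σ Nₕ) = (4921·11.57 + 3979·3.03 + 1919·6.26 + 6325·5.68 + 958·14.43) / 18102
= 130755.22 / 18102 = 7.2232... → 7.22.

7.22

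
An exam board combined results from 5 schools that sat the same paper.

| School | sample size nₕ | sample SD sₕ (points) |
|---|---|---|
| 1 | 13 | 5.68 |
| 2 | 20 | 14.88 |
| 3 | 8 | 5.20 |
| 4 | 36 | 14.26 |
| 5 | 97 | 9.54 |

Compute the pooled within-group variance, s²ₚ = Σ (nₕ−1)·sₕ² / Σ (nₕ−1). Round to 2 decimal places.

1: (13−1)·5.68² = 12·32.2624 = 387.1488
2: (20−1)·14.88² = 19·221.4144 = 4206.8736
3: (8−1)·5.20² = 7·27.04 = 189.28
4: (36−1)·14.26² = 35·203.3476 = 7117.166
5: (97−1)·9.54² = 96·91.0116 = 8737.1136
Numerator = 20637.582; denominator = Σ(nₕ−1) = 169.
s²ₚ = 20637.582/169 = 122.1159... → 122.12.

122.12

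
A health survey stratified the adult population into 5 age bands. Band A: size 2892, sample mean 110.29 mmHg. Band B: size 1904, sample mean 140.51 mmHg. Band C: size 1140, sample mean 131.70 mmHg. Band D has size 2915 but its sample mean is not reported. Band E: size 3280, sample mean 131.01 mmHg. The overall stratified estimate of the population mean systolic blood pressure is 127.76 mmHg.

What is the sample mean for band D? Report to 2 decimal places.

Σ Nₕx̄ₕ = N·μ, so 2915·x̄_D = 12131·127.76 − (2892·110.29 + 1904·140.51 + 1140·131.70 + 3280·131.01).
= 1549856.56 − 1166340.52 = 383516.04.
x̄_D = 383516.04 / 2915 = 131.5664... → 131.57.

131.57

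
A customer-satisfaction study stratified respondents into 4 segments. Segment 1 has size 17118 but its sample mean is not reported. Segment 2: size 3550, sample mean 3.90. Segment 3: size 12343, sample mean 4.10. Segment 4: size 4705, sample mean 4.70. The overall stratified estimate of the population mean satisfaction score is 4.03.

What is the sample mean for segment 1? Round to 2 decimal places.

Σ Nₕx̄ₕ = N·μ, so 17118·x̄_1 = 37716·4.03 − (3550·3.90 + 12343·4.10 + 4705·4.70).
= 151995.48 − 86564.8 = 65430.68.
x̄_1 = 65430.68 / 17118 = 3.8223... → 3.82.

3.82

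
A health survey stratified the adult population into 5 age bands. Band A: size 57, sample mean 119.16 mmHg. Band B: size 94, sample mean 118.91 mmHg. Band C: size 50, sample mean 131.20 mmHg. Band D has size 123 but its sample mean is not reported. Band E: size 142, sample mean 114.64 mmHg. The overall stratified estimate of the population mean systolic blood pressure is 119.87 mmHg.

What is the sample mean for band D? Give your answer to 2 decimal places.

N = 57 + 94 + 50 + 123 + 142 = 466.
Overall total = μ·N = 119.87·466 = 55859.42.
Subtract the known strata: 57·119.16 + 94·118.91 + 50·131.20 + 142·114.64 = 40808.54.
Remaining total for band D: 55859.42 − 40808.54 = 15050.88.
Divide by its size: 15050.88 / 123 = 122.3649... → 122.36.

122.36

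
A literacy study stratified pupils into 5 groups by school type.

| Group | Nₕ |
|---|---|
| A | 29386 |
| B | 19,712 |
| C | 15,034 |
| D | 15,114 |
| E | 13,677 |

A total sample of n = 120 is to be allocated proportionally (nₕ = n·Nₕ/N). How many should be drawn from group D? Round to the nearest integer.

20

N = 29386 + 19712 + 15034 + 15114 + 13677 = 92923.
n_D = 120·15114/92923 = 19.518... → 20.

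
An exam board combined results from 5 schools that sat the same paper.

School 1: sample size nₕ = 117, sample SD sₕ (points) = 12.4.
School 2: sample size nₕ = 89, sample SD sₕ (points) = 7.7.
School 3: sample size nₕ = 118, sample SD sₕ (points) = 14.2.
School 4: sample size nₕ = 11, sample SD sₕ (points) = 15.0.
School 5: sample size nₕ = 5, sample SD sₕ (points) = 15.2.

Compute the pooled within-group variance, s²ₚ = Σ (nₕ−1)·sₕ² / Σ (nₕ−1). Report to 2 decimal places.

148.72

Degrees of freedom: 116 + 88 + 117 + 10 + 4 = 335.
Σ(nₕ−1)sₕ² = 116·153.76 + 88·59.29 + 117·201.64 + 10·225 + 4·231.04 = 49819.72.
s²ₚ = 49819.72 / 335 = 148.7156... → 148.72.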